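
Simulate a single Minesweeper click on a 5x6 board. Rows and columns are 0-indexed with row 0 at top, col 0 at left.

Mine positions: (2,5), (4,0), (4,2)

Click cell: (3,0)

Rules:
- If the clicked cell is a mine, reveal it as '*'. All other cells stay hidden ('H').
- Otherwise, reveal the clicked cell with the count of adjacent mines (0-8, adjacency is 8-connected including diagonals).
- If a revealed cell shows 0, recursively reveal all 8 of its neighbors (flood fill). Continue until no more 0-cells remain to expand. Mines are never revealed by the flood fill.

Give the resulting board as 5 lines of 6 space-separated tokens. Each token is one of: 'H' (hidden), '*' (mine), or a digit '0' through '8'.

H H H H H H
H H H H H H
H H H H H H
1 H H H H H
H H H H H H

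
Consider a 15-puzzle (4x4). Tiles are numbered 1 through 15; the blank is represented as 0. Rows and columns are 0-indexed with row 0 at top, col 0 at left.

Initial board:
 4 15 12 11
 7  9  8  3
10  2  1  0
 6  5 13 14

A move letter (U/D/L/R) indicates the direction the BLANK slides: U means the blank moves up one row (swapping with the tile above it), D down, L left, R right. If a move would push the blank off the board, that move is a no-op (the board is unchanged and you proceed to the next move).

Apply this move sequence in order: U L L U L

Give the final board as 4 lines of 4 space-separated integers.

After move 1 (U):
 4 15 12 11
 7  9  8  0
10  2  1  3
 6  5 13 14

After move 2 (L):
 4 15 12 11
 7  9  0  8
10  2  1  3
 6  5 13 14

After move 3 (L):
 4 15 12 11
 7  0  9  8
10  2  1  3
 6  5 13 14

After move 4 (U):
 4  0 12 11
 7 15  9  8
10  2  1  3
 6  5 13 14

After move 5 (L):
 0  4 12 11
 7 15  9  8
10  2  1  3
 6  5 13 14

Answer:  0  4 12 11
 7 15  9  8
10  2  1  3
 6  5 13 14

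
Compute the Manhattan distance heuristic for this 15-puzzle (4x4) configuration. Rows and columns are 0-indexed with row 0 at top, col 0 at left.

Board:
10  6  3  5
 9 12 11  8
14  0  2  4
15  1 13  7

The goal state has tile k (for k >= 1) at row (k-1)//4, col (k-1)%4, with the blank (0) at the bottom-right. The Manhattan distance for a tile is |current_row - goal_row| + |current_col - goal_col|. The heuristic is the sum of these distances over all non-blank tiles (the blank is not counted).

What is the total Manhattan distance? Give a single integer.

Answer: 31

Derivation:
Tile 10: at (0,0), goal (2,1), distance |0-2|+|0-1| = 3
Tile 6: at (0,1), goal (1,1), distance |0-1|+|1-1| = 1
Tile 3: at (0,2), goal (0,2), distance |0-0|+|2-2| = 0
Tile 5: at (0,3), goal (1,0), distance |0-1|+|3-0| = 4
Tile 9: at (1,0), goal (2,0), distance |1-2|+|0-0| = 1
Tile 12: at (1,1), goal (2,3), distance |1-2|+|1-3| = 3
Tile 11: at (1,2), goal (2,2), distance |1-2|+|2-2| = 1
Tile 8: at (1,3), goal (1,3), distance |1-1|+|3-3| = 0
Tile 14: at (2,0), goal (3,1), distance |2-3|+|0-1| = 2
Tile 2: at (2,2), goal (0,1), distance |2-0|+|2-1| = 3
Tile 4: at (2,3), goal (0,3), distance |2-0|+|3-3| = 2
Tile 15: at (3,0), goal (3,2), distance |3-3|+|0-2| = 2
Tile 1: at (3,1), goal (0,0), distance |3-0|+|1-0| = 4
Tile 13: at (3,2), goal (3,0), distance |3-3|+|2-0| = 2
Tile 7: at (3,3), goal (1,2), distance |3-1|+|3-2| = 3
Sum: 3 + 1 + 0 + 4 + 1 + 3 + 1 + 0 + 2 + 3 + 2 + 2 + 4 + 2 + 3 = 31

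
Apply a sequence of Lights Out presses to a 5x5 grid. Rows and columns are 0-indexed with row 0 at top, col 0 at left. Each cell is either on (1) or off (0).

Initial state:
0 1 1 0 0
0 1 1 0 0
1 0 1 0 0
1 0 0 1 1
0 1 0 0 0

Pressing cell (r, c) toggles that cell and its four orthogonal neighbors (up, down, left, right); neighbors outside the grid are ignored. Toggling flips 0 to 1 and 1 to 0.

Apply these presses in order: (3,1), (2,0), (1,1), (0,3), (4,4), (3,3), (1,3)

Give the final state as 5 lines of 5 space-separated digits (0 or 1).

Answer: 0 0 0 0 1
0 0 1 0 1
0 1 1 0 0
1 1 0 0 1
0 0 0 0 1

Derivation:
After press 1 at (3,1):
0 1 1 0 0
0 1 1 0 0
1 1 1 0 0
0 1 1 1 1
0 0 0 0 0

After press 2 at (2,0):
0 1 1 0 0
1 1 1 0 0
0 0 1 0 0
1 1 1 1 1
0 0 0 0 0

After press 3 at (1,1):
0 0 1 0 0
0 0 0 0 0
0 1 1 0 0
1 1 1 1 1
0 0 0 0 0

After press 4 at (0,3):
0 0 0 1 1
0 0 0 1 0
0 1 1 0 0
1 1 1 1 1
0 0 0 0 0

After press 5 at (4,4):
0 0 0 1 1
0 0 0 1 0
0 1 1 0 0
1 1 1 1 0
0 0 0 1 1

After press 6 at (3,3):
0 0 0 1 1
0 0 0 1 0
0 1 1 1 0
1 1 0 0 1
0 0 0 0 1

After press 7 at (1,3):
0 0 0 0 1
0 0 1 0 1
0 1 1 0 0
1 1 0 0 1
0 0 0 0 1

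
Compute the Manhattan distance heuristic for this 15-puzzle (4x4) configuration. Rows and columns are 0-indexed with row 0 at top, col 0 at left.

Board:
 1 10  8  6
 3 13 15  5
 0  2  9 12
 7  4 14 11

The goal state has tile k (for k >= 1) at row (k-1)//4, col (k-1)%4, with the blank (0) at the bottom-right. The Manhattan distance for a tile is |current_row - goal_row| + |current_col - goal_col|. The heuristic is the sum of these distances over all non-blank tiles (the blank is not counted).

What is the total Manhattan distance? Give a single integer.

Tile 1: at (0,0), goal (0,0), distance |0-0|+|0-0| = 0
Tile 10: at (0,1), goal (2,1), distance |0-2|+|1-1| = 2
Tile 8: at (0,2), goal (1,3), distance |0-1|+|2-3| = 2
Tile 6: at (0,3), goal (1,1), distance |0-1|+|3-1| = 3
Tile 3: at (1,0), goal (0,2), distance |1-0|+|0-2| = 3
Tile 13: at (1,1), goal (3,0), distance |1-3|+|1-0| = 3
Tile 15: at (1,2), goal (3,2), distance |1-3|+|2-2| = 2
Tile 5: at (1,3), goal (1,0), distance |1-1|+|3-0| = 3
Tile 2: at (2,1), goal (0,1), distance |2-0|+|1-1| = 2
Tile 9: at (2,2), goal (2,0), distance |2-2|+|2-0| = 2
Tile 12: at (2,3), goal (2,3), distance |2-2|+|3-3| = 0
Tile 7: at (3,0), goal (1,2), distance |3-1|+|0-2| = 4
Tile 4: at (3,1), goal (0,3), distance |3-0|+|1-3| = 5
Tile 14: at (3,2), goal (3,1), distance |3-3|+|2-1| = 1
Tile 11: at (3,3), goal (2,2), distance |3-2|+|3-2| = 2
Sum: 0 + 2 + 2 + 3 + 3 + 3 + 2 + 3 + 2 + 2 + 0 + 4 + 5 + 1 + 2 = 34

Answer: 34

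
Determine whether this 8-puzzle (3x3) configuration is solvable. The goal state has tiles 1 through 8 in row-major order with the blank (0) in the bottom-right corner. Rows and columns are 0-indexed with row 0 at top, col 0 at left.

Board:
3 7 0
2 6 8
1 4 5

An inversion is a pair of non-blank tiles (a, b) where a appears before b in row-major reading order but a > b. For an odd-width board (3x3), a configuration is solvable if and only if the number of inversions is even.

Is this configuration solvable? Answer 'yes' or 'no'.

Inversions (pairs i<j in row-major order where tile[i] > tile[j] > 0): 14
14 is even, so the puzzle is solvable.

Answer: yes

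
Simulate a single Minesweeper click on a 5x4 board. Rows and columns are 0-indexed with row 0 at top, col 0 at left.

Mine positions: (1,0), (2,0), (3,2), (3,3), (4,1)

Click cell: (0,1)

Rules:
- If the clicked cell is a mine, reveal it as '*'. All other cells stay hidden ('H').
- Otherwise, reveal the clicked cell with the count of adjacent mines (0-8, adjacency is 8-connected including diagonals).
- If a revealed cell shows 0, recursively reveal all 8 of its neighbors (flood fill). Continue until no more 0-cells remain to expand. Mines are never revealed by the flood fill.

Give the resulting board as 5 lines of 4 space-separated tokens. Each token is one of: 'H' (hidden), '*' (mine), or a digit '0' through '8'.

H 1 H H
H H H H
H H H H
H H H H
H H H H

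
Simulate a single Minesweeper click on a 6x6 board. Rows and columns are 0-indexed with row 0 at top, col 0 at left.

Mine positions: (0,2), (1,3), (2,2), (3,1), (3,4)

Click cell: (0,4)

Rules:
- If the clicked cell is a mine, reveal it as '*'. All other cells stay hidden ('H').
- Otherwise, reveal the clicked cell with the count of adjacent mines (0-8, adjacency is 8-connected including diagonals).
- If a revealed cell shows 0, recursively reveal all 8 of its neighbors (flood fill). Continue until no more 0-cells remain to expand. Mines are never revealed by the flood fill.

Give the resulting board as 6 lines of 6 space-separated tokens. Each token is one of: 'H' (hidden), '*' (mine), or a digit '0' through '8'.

H H H H 1 H
H H H H H H
H H H H H H
H H H H H H
H H H H H H
H H H H H H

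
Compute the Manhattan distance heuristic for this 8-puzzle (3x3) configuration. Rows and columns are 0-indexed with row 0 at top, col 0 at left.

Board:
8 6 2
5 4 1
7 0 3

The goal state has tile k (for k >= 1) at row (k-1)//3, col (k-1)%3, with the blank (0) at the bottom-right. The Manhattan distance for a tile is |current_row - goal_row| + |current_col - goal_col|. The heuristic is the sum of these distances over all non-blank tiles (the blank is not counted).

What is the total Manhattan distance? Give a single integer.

Tile 8: at (0,0), goal (2,1), distance |0-2|+|0-1| = 3
Tile 6: at (0,1), goal (1,2), distance |0-1|+|1-2| = 2
Tile 2: at (0,2), goal (0,1), distance |0-0|+|2-1| = 1
Tile 5: at (1,0), goal (1,1), distance |1-1|+|0-1| = 1
Tile 4: at (1,1), goal (1,0), distance |1-1|+|1-0| = 1
Tile 1: at (1,2), goal (0,0), distance |1-0|+|2-0| = 3
Tile 7: at (2,0), goal (2,0), distance |2-2|+|0-0| = 0
Tile 3: at (2,2), goal (0,2), distance |2-0|+|2-2| = 2
Sum: 3 + 2 + 1 + 1 + 1 + 3 + 0 + 2 = 13

Answer: 13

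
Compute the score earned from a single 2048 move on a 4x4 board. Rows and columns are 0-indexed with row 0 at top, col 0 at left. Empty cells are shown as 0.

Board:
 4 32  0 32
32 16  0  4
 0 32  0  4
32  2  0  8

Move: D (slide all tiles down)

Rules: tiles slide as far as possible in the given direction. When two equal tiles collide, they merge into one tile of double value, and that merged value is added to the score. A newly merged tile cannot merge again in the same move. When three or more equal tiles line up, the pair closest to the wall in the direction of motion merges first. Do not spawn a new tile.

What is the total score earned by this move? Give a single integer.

Answer: 72

Derivation:
Slide down:
col 0: [4, 32, 0, 32] -> [0, 0, 4, 64]  score +64 (running 64)
col 1: [32, 16, 32, 2] -> [32, 16, 32, 2]  score +0 (running 64)
col 2: [0, 0, 0, 0] -> [0, 0, 0, 0]  score +0 (running 64)
col 3: [32, 4, 4, 8] -> [0, 32, 8, 8]  score +8 (running 72)
Board after move:
 0 32  0  0
 0 16  0 32
 4 32  0  8
64  2  0  8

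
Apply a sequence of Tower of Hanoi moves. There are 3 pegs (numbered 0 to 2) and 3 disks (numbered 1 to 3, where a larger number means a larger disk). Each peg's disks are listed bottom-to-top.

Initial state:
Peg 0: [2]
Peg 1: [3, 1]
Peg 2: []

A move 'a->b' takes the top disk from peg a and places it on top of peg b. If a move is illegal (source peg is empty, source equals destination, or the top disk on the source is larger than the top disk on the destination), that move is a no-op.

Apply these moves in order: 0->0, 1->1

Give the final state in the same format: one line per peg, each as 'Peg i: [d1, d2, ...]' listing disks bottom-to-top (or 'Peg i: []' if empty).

Answer: Peg 0: [2]
Peg 1: [3, 1]
Peg 2: []

Derivation:
After move 1 (0->0):
Peg 0: [2]
Peg 1: [3, 1]
Peg 2: []

After move 2 (1->1):
Peg 0: [2]
Peg 1: [3, 1]
Peg 2: []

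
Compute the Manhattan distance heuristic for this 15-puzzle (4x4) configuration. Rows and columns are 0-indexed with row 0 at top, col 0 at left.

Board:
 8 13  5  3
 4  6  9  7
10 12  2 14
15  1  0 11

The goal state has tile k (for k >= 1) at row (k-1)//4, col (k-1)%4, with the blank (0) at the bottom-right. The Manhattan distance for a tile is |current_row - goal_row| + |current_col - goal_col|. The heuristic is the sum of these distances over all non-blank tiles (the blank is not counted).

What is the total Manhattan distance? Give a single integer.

Answer: 37

Derivation:
Tile 8: at (0,0), goal (1,3), distance |0-1|+|0-3| = 4
Tile 13: at (0,1), goal (3,0), distance |0-3|+|1-0| = 4
Tile 5: at (0,2), goal (1,0), distance |0-1|+|2-0| = 3
Tile 3: at (0,3), goal (0,2), distance |0-0|+|3-2| = 1
Tile 4: at (1,0), goal (0,3), distance |1-0|+|0-3| = 4
Tile 6: at (1,1), goal (1,1), distance |1-1|+|1-1| = 0
Tile 9: at (1,2), goal (2,0), distance |1-2|+|2-0| = 3
Tile 7: at (1,3), goal (1,2), distance |1-1|+|3-2| = 1
Tile 10: at (2,0), goal (2,1), distance |2-2|+|0-1| = 1
Tile 12: at (2,1), goal (2,3), distance |2-2|+|1-3| = 2
Tile 2: at (2,2), goal (0,1), distance |2-0|+|2-1| = 3
Tile 14: at (2,3), goal (3,1), distance |2-3|+|3-1| = 3
Tile 15: at (3,0), goal (3,2), distance |3-3|+|0-2| = 2
Tile 1: at (3,1), goal (0,0), distance |3-0|+|1-0| = 4
Tile 11: at (3,3), goal (2,2), distance |3-2|+|3-2| = 2
Sum: 4 + 4 + 3 + 1 + 4 + 0 + 3 + 1 + 1 + 2 + 3 + 3 + 2 + 4 + 2 = 37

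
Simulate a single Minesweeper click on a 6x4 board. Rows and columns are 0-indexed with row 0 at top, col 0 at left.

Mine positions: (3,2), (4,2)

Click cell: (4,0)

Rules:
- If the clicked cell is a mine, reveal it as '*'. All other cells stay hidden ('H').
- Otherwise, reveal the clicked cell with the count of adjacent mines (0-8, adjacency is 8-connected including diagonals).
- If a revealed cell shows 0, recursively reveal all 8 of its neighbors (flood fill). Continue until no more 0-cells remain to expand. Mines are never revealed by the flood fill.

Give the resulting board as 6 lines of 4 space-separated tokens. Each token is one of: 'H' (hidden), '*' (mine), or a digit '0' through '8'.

0 0 0 0
0 0 0 0
0 1 1 1
0 2 H H
0 2 H H
0 1 H H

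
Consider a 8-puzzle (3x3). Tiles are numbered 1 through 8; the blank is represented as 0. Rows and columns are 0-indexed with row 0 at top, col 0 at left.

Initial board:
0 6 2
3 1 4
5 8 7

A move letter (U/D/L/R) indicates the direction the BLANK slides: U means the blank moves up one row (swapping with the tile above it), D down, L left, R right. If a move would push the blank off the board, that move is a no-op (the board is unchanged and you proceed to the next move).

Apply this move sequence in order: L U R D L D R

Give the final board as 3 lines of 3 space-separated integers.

Answer: 6 1 2
5 3 4
8 0 7

Derivation:
After move 1 (L):
0 6 2
3 1 4
5 8 7

After move 2 (U):
0 6 2
3 1 4
5 8 7

After move 3 (R):
6 0 2
3 1 4
5 8 7

After move 4 (D):
6 1 2
3 0 4
5 8 7

After move 5 (L):
6 1 2
0 3 4
5 8 7

After move 6 (D):
6 1 2
5 3 4
0 8 7

After move 7 (R):
6 1 2
5 3 4
8 0 7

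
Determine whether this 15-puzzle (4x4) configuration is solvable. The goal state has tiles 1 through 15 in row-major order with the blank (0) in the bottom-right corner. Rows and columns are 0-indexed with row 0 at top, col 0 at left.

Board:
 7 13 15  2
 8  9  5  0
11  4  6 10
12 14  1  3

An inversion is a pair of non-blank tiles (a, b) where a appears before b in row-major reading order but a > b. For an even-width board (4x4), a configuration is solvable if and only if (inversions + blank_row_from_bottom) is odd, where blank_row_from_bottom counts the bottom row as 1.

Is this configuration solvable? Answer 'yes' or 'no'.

Inversions: 58
Blank is in row 1 (0-indexed from top), which is row 3 counting from the bottom (bottom = 1).
58 + 3 = 61, which is odd, so the puzzle is solvable.

Answer: yes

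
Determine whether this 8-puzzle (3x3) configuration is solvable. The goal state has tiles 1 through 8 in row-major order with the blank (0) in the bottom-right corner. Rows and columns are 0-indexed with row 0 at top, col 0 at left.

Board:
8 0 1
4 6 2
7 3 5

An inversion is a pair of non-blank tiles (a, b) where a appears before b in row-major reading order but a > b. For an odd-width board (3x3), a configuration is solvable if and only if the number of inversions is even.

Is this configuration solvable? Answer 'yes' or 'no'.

Inversions (pairs i<j in row-major order where tile[i] > tile[j] > 0): 14
14 is even, so the puzzle is solvable.

Answer: yes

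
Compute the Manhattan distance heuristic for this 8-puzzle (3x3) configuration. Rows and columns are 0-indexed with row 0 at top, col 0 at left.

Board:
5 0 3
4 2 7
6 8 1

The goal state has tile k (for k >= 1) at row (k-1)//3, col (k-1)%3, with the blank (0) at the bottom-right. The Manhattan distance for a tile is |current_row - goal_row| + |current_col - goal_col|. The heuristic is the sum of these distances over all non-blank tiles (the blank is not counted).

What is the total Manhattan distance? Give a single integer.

Answer: 13

Derivation:
Tile 5: (0,0)->(1,1) = 2
Tile 3: (0,2)->(0,2) = 0
Tile 4: (1,0)->(1,0) = 0
Tile 2: (1,1)->(0,1) = 1
Tile 7: (1,2)->(2,0) = 3
Tile 6: (2,0)->(1,2) = 3
Tile 8: (2,1)->(2,1) = 0
Tile 1: (2,2)->(0,0) = 4
Sum: 2 + 0 + 0 + 1 + 3 + 3 + 0 + 4 = 13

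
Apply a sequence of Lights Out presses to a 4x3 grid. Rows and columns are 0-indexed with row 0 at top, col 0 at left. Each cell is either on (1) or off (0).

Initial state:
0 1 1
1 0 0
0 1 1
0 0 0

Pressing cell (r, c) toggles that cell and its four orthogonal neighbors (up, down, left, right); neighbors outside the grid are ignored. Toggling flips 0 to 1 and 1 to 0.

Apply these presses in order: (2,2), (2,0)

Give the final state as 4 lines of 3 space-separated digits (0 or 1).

Answer: 0 1 1
0 0 1
1 1 0
1 0 1

Derivation:
After press 1 at (2,2):
0 1 1
1 0 1
0 0 0
0 0 1

After press 2 at (2,0):
0 1 1
0 0 1
1 1 0
1 0 1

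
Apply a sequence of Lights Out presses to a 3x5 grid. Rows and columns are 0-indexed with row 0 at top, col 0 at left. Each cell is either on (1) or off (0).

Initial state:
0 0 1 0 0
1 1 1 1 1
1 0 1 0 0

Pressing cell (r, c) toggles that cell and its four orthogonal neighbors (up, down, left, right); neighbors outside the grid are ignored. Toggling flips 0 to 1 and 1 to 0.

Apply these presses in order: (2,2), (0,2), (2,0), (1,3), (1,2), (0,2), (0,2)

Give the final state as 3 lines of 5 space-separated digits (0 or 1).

After press 1 at (2,2):
0 0 1 0 0
1 1 0 1 1
1 1 0 1 0

After press 2 at (0,2):
0 1 0 1 0
1 1 1 1 1
1 1 0 1 0

After press 3 at (2,0):
0 1 0 1 0
0 1 1 1 1
0 0 0 1 0

After press 4 at (1,3):
0 1 0 0 0
0 1 0 0 0
0 0 0 0 0

After press 5 at (1,2):
0 1 1 0 0
0 0 1 1 0
0 0 1 0 0

After press 6 at (0,2):
0 0 0 1 0
0 0 0 1 0
0 0 1 0 0

After press 7 at (0,2):
0 1 1 0 0
0 0 1 1 0
0 0 1 0 0

Answer: 0 1 1 0 0
0 0 1 1 0
0 0 1 0 0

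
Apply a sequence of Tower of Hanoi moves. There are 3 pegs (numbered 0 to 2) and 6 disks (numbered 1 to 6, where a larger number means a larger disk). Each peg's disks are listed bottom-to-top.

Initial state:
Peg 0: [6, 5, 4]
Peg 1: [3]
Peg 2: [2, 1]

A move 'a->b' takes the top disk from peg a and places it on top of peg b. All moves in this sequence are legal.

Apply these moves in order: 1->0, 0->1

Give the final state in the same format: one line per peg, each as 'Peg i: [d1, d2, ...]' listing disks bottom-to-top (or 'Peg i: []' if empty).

Answer: Peg 0: [6, 5, 4]
Peg 1: [3]
Peg 2: [2, 1]

Derivation:
After move 1 (1->0):
Peg 0: [6, 5, 4, 3]
Peg 1: []
Peg 2: [2, 1]

After move 2 (0->1):
Peg 0: [6, 5, 4]
Peg 1: [3]
Peg 2: [2, 1]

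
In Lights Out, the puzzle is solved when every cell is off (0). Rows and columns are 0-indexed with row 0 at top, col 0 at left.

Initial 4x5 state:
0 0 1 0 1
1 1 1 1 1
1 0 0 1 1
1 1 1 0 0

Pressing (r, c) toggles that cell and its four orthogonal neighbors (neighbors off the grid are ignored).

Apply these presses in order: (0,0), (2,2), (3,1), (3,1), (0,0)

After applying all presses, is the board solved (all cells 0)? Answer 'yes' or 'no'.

Answer: no

Derivation:
After press 1 at (0,0):
1 1 1 0 1
0 1 1 1 1
1 0 0 1 1
1 1 1 0 0

After press 2 at (2,2):
1 1 1 0 1
0 1 0 1 1
1 1 1 0 1
1 1 0 0 0

After press 3 at (3,1):
1 1 1 0 1
0 1 0 1 1
1 0 1 0 1
0 0 1 0 0

After press 4 at (3,1):
1 1 1 0 1
0 1 0 1 1
1 1 1 0 1
1 1 0 0 0

After press 5 at (0,0):
0 0 1 0 1
1 1 0 1 1
1 1 1 0 1
1 1 0 0 0

Lights still on: 12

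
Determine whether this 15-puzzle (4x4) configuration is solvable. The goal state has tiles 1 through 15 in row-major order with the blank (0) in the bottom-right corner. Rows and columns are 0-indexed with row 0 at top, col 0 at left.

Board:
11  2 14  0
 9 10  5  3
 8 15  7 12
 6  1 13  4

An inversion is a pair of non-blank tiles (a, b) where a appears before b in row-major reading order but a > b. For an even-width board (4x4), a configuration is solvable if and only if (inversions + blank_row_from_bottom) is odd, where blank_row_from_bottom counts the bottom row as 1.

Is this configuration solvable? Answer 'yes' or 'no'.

Inversions: 59
Blank is in row 0 (0-indexed from top), which is row 4 counting from the bottom (bottom = 1).
59 + 4 = 63, which is odd, so the puzzle is solvable.

Answer: yes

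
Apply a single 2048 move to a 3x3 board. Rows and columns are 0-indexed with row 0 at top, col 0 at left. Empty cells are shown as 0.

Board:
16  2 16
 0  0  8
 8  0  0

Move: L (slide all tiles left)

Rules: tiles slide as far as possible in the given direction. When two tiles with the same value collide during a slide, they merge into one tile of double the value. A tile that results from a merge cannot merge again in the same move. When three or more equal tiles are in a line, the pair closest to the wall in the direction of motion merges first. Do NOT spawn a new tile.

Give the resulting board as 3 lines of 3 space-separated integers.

Slide left:
row 0: [16, 2, 16] -> [16, 2, 16]
row 1: [0, 0, 8] -> [8, 0, 0]
row 2: [8, 0, 0] -> [8, 0, 0]

Answer: 16  2 16
 8  0  0
 8  0  0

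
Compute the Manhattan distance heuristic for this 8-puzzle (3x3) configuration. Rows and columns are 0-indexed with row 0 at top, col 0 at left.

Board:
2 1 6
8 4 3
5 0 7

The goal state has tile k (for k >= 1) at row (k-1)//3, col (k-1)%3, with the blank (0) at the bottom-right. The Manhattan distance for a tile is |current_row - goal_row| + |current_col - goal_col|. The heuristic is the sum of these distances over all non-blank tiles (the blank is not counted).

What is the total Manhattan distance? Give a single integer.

Tile 2: (0,0)->(0,1) = 1
Tile 1: (0,1)->(0,0) = 1
Tile 6: (0,2)->(1,2) = 1
Tile 8: (1,0)->(2,1) = 2
Tile 4: (1,1)->(1,0) = 1
Tile 3: (1,2)->(0,2) = 1
Tile 5: (2,0)->(1,1) = 2
Tile 7: (2,2)->(2,0) = 2
Sum: 1 + 1 + 1 + 2 + 1 + 1 + 2 + 2 = 11

Answer: 11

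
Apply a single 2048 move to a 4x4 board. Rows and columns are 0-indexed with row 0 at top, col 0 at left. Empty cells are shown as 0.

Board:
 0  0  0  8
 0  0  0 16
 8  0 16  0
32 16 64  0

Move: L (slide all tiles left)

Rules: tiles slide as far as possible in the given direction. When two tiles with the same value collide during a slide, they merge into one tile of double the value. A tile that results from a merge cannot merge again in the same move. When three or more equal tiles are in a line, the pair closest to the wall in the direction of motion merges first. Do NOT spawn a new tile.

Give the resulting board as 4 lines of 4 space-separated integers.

Slide left:
row 0: [0, 0, 0, 8] -> [8, 0, 0, 0]
row 1: [0, 0, 0, 16] -> [16, 0, 0, 0]
row 2: [8, 0, 16, 0] -> [8, 16, 0, 0]
row 3: [32, 16, 64, 0] -> [32, 16, 64, 0]

Answer:  8  0  0  0
16  0  0  0
 8 16  0  0
32 16 64  0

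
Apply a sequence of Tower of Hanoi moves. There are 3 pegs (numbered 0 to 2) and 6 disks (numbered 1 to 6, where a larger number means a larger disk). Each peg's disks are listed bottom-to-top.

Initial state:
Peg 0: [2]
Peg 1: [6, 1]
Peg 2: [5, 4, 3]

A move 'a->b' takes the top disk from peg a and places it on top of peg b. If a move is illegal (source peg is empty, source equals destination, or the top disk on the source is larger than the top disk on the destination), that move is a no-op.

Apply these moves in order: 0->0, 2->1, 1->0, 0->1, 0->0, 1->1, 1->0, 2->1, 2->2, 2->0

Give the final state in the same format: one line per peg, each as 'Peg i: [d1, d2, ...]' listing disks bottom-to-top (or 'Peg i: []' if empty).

Answer: Peg 0: [2, 1]
Peg 1: [6, 3]
Peg 2: [5, 4]

Derivation:
After move 1 (0->0):
Peg 0: [2]
Peg 1: [6, 1]
Peg 2: [5, 4, 3]

After move 2 (2->1):
Peg 0: [2]
Peg 1: [6, 1]
Peg 2: [5, 4, 3]

After move 3 (1->0):
Peg 0: [2, 1]
Peg 1: [6]
Peg 2: [5, 4, 3]

After move 4 (0->1):
Peg 0: [2]
Peg 1: [6, 1]
Peg 2: [5, 4, 3]

After move 5 (0->0):
Peg 0: [2]
Peg 1: [6, 1]
Peg 2: [5, 4, 3]

After move 6 (1->1):
Peg 0: [2]
Peg 1: [6, 1]
Peg 2: [5, 4, 3]

After move 7 (1->0):
Peg 0: [2, 1]
Peg 1: [6]
Peg 2: [5, 4, 3]

After move 8 (2->1):
Peg 0: [2, 1]
Peg 1: [6, 3]
Peg 2: [5, 4]

After move 9 (2->2):
Peg 0: [2, 1]
Peg 1: [6, 3]
Peg 2: [5, 4]

After move 10 (2->0):
Peg 0: [2, 1]
Peg 1: [6, 3]
Peg 2: [5, 4]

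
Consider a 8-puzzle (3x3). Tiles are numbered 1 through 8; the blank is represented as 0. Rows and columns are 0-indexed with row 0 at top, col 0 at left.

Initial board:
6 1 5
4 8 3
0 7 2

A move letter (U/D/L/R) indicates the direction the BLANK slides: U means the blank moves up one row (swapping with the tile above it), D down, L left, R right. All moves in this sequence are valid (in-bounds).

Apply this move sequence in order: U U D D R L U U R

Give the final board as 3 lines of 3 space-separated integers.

After move 1 (U):
6 1 5
0 8 3
4 7 2

After move 2 (U):
0 1 5
6 8 3
4 7 2

After move 3 (D):
6 1 5
0 8 3
4 7 2

After move 4 (D):
6 1 5
4 8 3
0 7 2

After move 5 (R):
6 1 5
4 8 3
7 0 2

After move 6 (L):
6 1 5
4 8 3
0 7 2

After move 7 (U):
6 1 5
0 8 3
4 7 2

After move 8 (U):
0 1 5
6 8 3
4 7 2

After move 9 (R):
1 0 5
6 8 3
4 7 2

Answer: 1 0 5
6 8 3
4 7 2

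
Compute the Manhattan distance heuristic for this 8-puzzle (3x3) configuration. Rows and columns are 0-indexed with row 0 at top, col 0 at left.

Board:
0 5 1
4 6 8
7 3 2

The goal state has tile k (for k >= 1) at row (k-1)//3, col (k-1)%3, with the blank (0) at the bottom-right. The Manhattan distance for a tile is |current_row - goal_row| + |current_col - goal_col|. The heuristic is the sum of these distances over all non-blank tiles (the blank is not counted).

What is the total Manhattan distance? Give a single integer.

Tile 5: at (0,1), goal (1,1), distance |0-1|+|1-1| = 1
Tile 1: at (0,2), goal (0,0), distance |0-0|+|2-0| = 2
Tile 4: at (1,0), goal (1,0), distance |1-1|+|0-0| = 0
Tile 6: at (1,1), goal (1,2), distance |1-1|+|1-2| = 1
Tile 8: at (1,2), goal (2,1), distance |1-2|+|2-1| = 2
Tile 7: at (2,0), goal (2,0), distance |2-2|+|0-0| = 0
Tile 3: at (2,1), goal (0,2), distance |2-0|+|1-2| = 3
Tile 2: at (2,2), goal (0,1), distance |2-0|+|2-1| = 3
Sum: 1 + 2 + 0 + 1 + 2 + 0 + 3 + 3 = 12

Answer: 12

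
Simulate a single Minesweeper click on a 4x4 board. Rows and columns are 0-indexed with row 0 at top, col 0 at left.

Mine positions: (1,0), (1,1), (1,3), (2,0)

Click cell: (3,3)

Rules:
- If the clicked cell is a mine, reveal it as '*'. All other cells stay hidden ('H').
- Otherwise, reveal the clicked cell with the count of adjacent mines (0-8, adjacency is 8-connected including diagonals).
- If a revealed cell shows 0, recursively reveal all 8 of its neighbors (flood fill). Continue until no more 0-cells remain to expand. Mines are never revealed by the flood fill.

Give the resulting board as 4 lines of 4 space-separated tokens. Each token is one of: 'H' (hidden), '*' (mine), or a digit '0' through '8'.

H H H H
H H H H
H 3 2 1
H 1 0 0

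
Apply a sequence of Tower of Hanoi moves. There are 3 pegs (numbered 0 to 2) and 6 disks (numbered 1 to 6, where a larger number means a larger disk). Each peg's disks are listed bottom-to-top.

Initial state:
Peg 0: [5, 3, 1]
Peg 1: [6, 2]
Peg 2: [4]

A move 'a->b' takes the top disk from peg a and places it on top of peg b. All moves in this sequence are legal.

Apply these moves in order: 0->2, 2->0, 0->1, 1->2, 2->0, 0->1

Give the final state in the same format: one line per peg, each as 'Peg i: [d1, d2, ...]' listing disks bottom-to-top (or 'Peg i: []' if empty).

Answer: Peg 0: [5, 3]
Peg 1: [6, 2, 1]
Peg 2: [4]

Derivation:
After move 1 (0->2):
Peg 0: [5, 3]
Peg 1: [6, 2]
Peg 2: [4, 1]

After move 2 (2->0):
Peg 0: [5, 3, 1]
Peg 1: [6, 2]
Peg 2: [4]

After move 3 (0->1):
Peg 0: [5, 3]
Peg 1: [6, 2, 1]
Peg 2: [4]

After move 4 (1->2):
Peg 0: [5, 3]
Peg 1: [6, 2]
Peg 2: [4, 1]

After move 5 (2->0):
Peg 0: [5, 3, 1]
Peg 1: [6, 2]
Peg 2: [4]

After move 6 (0->1):
Peg 0: [5, 3]
Peg 1: [6, 2, 1]
Peg 2: [4]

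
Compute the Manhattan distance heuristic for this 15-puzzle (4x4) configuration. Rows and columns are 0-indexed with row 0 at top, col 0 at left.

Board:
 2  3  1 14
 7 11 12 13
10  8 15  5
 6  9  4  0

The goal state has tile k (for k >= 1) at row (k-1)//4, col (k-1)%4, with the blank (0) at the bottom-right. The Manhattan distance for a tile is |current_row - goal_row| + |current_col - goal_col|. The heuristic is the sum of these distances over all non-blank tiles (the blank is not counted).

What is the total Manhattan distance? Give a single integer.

Answer: 38

Derivation:
Tile 2: (0,0)->(0,1) = 1
Tile 3: (0,1)->(0,2) = 1
Tile 1: (0,2)->(0,0) = 2
Tile 14: (0,3)->(3,1) = 5
Tile 7: (1,0)->(1,2) = 2
Tile 11: (1,1)->(2,2) = 2
Tile 12: (1,2)->(2,3) = 2
Tile 13: (1,3)->(3,0) = 5
Tile 10: (2,0)->(2,1) = 1
Tile 8: (2,1)->(1,3) = 3
Tile 15: (2,2)->(3,2) = 1
Tile 5: (2,3)->(1,0) = 4
Tile 6: (3,0)->(1,1) = 3
Tile 9: (3,1)->(2,0) = 2
Tile 4: (3,2)->(0,3) = 4
Sum: 1 + 1 + 2 + 5 + 2 + 2 + 2 + 5 + 1 + 3 + 1 + 4 + 3 + 2 + 4 = 38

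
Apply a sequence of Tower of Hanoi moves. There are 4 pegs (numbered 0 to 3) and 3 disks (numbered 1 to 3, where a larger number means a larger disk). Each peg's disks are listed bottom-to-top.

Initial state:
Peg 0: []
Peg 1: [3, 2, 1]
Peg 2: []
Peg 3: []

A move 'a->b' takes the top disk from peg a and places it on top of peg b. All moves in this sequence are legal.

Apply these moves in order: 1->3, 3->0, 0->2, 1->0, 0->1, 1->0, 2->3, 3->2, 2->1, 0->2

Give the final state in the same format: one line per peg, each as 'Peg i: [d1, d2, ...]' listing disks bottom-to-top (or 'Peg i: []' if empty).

Answer: Peg 0: []
Peg 1: [3, 1]
Peg 2: [2]
Peg 3: []

Derivation:
After move 1 (1->3):
Peg 0: []
Peg 1: [3, 2]
Peg 2: []
Peg 3: [1]

After move 2 (3->0):
Peg 0: [1]
Peg 1: [3, 2]
Peg 2: []
Peg 3: []

After move 3 (0->2):
Peg 0: []
Peg 1: [3, 2]
Peg 2: [1]
Peg 3: []

After move 4 (1->0):
Peg 0: [2]
Peg 1: [3]
Peg 2: [1]
Peg 3: []

After move 5 (0->1):
Peg 0: []
Peg 1: [3, 2]
Peg 2: [1]
Peg 3: []

After move 6 (1->0):
Peg 0: [2]
Peg 1: [3]
Peg 2: [1]
Peg 3: []

After move 7 (2->3):
Peg 0: [2]
Peg 1: [3]
Peg 2: []
Peg 3: [1]

After move 8 (3->2):
Peg 0: [2]
Peg 1: [3]
Peg 2: [1]
Peg 3: []

After move 9 (2->1):
Peg 0: [2]
Peg 1: [3, 1]
Peg 2: []
Peg 3: []

After move 10 (0->2):
Peg 0: []
Peg 1: [3, 1]
Peg 2: [2]
Peg 3: []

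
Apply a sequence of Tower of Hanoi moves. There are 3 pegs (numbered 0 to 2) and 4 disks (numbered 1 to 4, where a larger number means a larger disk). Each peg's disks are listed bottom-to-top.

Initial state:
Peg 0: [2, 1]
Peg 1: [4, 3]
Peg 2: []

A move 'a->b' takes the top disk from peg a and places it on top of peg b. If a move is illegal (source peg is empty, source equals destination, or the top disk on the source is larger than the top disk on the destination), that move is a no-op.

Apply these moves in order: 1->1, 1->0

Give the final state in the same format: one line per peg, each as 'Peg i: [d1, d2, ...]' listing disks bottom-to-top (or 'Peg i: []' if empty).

Answer: Peg 0: [2, 1]
Peg 1: [4, 3]
Peg 2: []

Derivation:
After move 1 (1->1):
Peg 0: [2, 1]
Peg 1: [4, 3]
Peg 2: []

After move 2 (1->0):
Peg 0: [2, 1]
Peg 1: [4, 3]
Peg 2: []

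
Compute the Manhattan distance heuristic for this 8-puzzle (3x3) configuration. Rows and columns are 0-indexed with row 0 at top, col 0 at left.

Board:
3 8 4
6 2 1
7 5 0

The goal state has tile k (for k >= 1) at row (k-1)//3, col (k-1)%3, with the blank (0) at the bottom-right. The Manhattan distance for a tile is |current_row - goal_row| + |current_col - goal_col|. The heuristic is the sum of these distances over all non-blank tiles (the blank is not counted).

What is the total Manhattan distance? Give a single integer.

Tile 3: (0,0)->(0,2) = 2
Tile 8: (0,1)->(2,1) = 2
Tile 4: (0,2)->(1,0) = 3
Tile 6: (1,0)->(1,2) = 2
Tile 2: (1,1)->(0,1) = 1
Tile 1: (1,2)->(0,0) = 3
Tile 7: (2,0)->(2,0) = 0
Tile 5: (2,1)->(1,1) = 1
Sum: 2 + 2 + 3 + 2 + 1 + 3 + 0 + 1 = 14

Answer: 14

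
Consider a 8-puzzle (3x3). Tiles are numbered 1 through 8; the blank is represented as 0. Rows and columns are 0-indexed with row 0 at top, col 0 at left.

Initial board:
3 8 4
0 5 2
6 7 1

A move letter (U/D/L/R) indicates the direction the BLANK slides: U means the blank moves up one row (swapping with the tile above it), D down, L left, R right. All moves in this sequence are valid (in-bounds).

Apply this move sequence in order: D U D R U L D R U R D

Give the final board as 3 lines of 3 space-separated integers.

After move 1 (D):
3 8 4
6 5 2
0 7 1

After move 2 (U):
3 8 4
0 5 2
6 7 1

After move 3 (D):
3 8 4
6 5 2
0 7 1

After move 4 (R):
3 8 4
6 5 2
7 0 1

After move 5 (U):
3 8 4
6 0 2
7 5 1

After move 6 (L):
3 8 4
0 6 2
7 5 1

After move 7 (D):
3 8 4
7 6 2
0 5 1

After move 8 (R):
3 8 4
7 6 2
5 0 1

After move 9 (U):
3 8 4
7 0 2
5 6 1

After move 10 (R):
3 8 4
7 2 0
5 6 1

After move 11 (D):
3 8 4
7 2 1
5 6 0

Answer: 3 8 4
7 2 1
5 6 0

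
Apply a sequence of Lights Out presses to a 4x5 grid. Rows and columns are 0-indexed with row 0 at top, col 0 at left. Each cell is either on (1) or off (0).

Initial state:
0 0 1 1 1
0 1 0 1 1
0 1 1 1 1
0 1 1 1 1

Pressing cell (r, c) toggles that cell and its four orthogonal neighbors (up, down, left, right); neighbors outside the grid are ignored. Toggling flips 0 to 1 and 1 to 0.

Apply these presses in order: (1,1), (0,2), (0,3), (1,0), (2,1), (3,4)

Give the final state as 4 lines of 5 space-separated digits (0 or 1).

After press 1 at (1,1):
0 1 1 1 1
1 0 1 1 1
0 0 1 1 1
0 1 1 1 1

After press 2 at (0,2):
0 0 0 0 1
1 0 0 1 1
0 0 1 1 1
0 1 1 1 1

After press 3 at (0,3):
0 0 1 1 0
1 0 0 0 1
0 0 1 1 1
0 1 1 1 1

After press 4 at (1,0):
1 0 1 1 0
0 1 0 0 1
1 0 1 1 1
0 1 1 1 1

After press 5 at (2,1):
1 0 1 1 0
0 0 0 0 1
0 1 0 1 1
0 0 1 1 1

After press 6 at (3,4):
1 0 1 1 0
0 0 0 0 1
0 1 0 1 0
0 0 1 0 0

Answer: 1 0 1 1 0
0 0 0 0 1
0 1 0 1 0
0 0 1 0 0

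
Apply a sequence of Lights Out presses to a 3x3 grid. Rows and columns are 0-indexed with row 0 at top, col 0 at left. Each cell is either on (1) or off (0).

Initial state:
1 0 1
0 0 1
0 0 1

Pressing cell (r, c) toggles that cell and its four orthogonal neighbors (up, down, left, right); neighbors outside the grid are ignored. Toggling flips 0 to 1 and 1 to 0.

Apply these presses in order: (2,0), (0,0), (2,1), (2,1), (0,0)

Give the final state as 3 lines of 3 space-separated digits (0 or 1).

Answer: 1 0 1
1 0 1
1 1 1

Derivation:
After press 1 at (2,0):
1 0 1
1 0 1
1 1 1

After press 2 at (0,0):
0 1 1
0 0 1
1 1 1

After press 3 at (2,1):
0 1 1
0 1 1
0 0 0

After press 4 at (2,1):
0 1 1
0 0 1
1 1 1

After press 5 at (0,0):
1 0 1
1 0 1
1 1 1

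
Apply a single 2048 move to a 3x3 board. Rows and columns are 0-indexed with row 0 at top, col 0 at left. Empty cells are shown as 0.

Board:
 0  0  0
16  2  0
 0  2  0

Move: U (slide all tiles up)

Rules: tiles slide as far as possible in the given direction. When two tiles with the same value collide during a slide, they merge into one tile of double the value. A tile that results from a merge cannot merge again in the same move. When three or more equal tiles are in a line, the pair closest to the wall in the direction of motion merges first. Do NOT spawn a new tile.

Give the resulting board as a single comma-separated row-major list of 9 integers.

Answer: 16, 4, 0, 0, 0, 0, 0, 0, 0

Derivation:
Slide up:
col 0: [0, 16, 0] -> [16, 0, 0]
col 1: [0, 2, 2] -> [4, 0, 0]
col 2: [0, 0, 0] -> [0, 0, 0]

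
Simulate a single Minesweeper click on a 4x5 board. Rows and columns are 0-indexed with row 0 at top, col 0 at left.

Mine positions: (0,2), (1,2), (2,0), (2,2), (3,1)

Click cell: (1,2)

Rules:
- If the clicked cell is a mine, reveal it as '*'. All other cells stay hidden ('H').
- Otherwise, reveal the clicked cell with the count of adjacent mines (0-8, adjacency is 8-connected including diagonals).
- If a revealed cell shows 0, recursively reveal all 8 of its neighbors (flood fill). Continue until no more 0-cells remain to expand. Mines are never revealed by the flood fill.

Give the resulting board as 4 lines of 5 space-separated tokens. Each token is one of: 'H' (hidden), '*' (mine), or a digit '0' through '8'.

H H H H H
H H * H H
H H H H H
H H H H H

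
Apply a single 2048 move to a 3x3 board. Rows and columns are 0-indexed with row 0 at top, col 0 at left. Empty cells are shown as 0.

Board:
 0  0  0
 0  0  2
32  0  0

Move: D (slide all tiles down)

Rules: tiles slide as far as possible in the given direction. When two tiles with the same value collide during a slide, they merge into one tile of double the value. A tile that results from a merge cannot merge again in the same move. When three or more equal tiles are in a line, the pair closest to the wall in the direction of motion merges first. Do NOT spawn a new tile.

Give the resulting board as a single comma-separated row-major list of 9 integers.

Answer: 0, 0, 0, 0, 0, 0, 32, 0, 2

Derivation:
Slide down:
col 0: [0, 0, 32] -> [0, 0, 32]
col 1: [0, 0, 0] -> [0, 0, 0]
col 2: [0, 2, 0] -> [0, 0, 2]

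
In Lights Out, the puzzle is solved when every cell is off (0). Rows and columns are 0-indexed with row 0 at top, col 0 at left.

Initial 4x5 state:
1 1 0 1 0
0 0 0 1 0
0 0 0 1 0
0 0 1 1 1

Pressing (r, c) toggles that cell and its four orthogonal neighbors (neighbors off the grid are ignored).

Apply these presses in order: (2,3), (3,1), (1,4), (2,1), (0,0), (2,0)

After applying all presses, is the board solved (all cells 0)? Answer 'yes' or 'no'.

Answer: no

Derivation:
After press 1 at (2,3):
1 1 0 1 0
0 0 0 0 0
0 0 1 0 1
0 0 1 0 1

After press 2 at (3,1):
1 1 0 1 0
0 0 0 0 0
0 1 1 0 1
1 1 0 0 1

After press 3 at (1,4):
1 1 0 1 1
0 0 0 1 1
0 1 1 0 0
1 1 0 0 1

After press 4 at (2,1):
1 1 0 1 1
0 1 0 1 1
1 0 0 0 0
1 0 0 0 1

After press 5 at (0,0):
0 0 0 1 1
1 1 0 1 1
1 0 0 0 0
1 0 0 0 1

After press 6 at (2,0):
0 0 0 1 1
0 1 0 1 1
0 1 0 0 0
0 0 0 0 1

Lights still on: 7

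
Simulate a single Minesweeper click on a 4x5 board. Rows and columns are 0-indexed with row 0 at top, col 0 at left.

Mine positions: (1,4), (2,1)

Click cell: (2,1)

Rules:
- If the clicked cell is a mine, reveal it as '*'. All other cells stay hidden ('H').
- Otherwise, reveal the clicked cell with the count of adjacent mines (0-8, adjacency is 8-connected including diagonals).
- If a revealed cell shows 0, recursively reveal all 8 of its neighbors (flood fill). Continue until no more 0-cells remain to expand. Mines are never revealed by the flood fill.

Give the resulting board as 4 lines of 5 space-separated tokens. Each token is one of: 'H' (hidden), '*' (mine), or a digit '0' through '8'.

H H H H H
H H H H H
H * H H H
H H H H H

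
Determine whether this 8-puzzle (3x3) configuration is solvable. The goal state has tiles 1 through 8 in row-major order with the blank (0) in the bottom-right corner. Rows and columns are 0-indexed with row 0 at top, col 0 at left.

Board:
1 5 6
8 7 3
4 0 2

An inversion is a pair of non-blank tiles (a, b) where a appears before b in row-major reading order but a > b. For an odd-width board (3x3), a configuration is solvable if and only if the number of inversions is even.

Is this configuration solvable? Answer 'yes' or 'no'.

Inversions (pairs i<j in row-major order where tile[i] > tile[j] > 0): 15
15 is odd, so the puzzle is not solvable.

Answer: no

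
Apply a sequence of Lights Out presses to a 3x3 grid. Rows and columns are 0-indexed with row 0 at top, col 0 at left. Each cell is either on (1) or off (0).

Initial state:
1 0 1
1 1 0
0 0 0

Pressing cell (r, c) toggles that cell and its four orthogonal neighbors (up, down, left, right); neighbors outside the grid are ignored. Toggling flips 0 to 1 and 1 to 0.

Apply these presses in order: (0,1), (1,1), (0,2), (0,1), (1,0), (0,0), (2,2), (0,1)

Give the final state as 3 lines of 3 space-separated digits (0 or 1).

Answer: 0 0 1
0 0 1
1 0 1

Derivation:
After press 1 at (0,1):
0 1 0
1 0 0
0 0 0

After press 2 at (1,1):
0 0 0
0 1 1
0 1 0

After press 3 at (0,2):
0 1 1
0 1 0
0 1 0

After press 4 at (0,1):
1 0 0
0 0 0
0 1 0

After press 5 at (1,0):
0 0 0
1 1 0
1 1 0

After press 6 at (0,0):
1 1 0
0 1 0
1 1 0

After press 7 at (2,2):
1 1 0
0 1 1
1 0 1

After press 8 at (0,1):
0 0 1
0 0 1
1 0 1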